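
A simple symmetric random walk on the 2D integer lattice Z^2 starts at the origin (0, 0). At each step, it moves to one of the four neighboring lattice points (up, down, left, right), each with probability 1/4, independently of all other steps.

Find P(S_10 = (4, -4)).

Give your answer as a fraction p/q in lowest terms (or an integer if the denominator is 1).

Let h be the number of horizontal steps (so 10-h are vertical). To end at (4,-4) need (h+4)/2 right-steps and ((10-h)-4)/2 up-steps.
Sum over h with 4 ≤ h ≤ 6, h ≡ 0 (mod 2), 10-h ≡ 0 (mod 2):
h=4: C(10,4)·C(4,4)·C(6,1) = 210·1·6 = 1260
h=6: C(10,6)·C(6,5)·C(4,0) = 210·6·1 = 1260
Total favorable: 2520
Total paths: 4^10 = 1048576
P = 2520/1048576 = 315/131072

Answer: 315/131072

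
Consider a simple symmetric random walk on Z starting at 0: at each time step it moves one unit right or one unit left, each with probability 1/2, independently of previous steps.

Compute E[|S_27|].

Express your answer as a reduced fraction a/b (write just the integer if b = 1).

Answer: 35102025/8388608

Derivation:
S_27 takes values m ≡ 1 (mod 2) with |m| ≤ 27; P(S_27=m) = C(27,(27+m)/2)/2^27.
Total paths: 2^27 = 134217728
Distribution: P(S=-27)=1/134217728, P(S=-25)=27/134217728, P(S=-23)=351/134217728, P(S=-21)=2925/134217728, P(S=-19)=17550/134217728, P(S=-17)=80730/134217728, P(S=-15)=296010/134217728, P(S=-13)=888030/134217728, P(S=-11)=2220075/134217728, P(S=-9)=4686825/134217728, P(S=-7)=8436285/134217728, P(S=-5)=13037895/134217728, P(S=-3)=17383860/134217728, P(S=-1)=20058300/134217728, P(S=1)=20058300/134217728, P(S=3)=17383860/134217728, P(S=5)=13037895/134217728, P(S=7)=8436285/134217728, P(S=9)=4686825/134217728, P(S=11)=2220075/134217728, P(S=13)=888030/134217728, P(S=15)=296010/134217728, P(S=17)=80730/134217728, P(S=19)=17550/134217728, P(S=21)=2925/134217728, P(S=23)=351/134217728, P(S=25)=27/134217728, P(S=27)=1/134217728
E[|S_27|] = Σ_m |m|·P(S_27=m) = 561632400/134217728 = 35102025/8388608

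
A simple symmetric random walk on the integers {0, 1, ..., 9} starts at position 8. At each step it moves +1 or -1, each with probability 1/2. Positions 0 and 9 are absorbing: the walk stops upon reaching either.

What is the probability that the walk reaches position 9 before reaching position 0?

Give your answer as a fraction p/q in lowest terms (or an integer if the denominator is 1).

Answer: 8/9

Derivation:
Symmetric walk (p = 1/2): the harmonic-function argument gives P(hit 9 before 0 | start at 8) = a/N.
P = 8/9 = 8/9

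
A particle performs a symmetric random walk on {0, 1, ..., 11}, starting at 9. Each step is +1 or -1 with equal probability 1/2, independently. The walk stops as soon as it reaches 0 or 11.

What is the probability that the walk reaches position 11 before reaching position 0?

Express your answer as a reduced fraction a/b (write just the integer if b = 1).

Symmetric walk (p = 1/2): the harmonic-function argument gives P(hit 11 before 0 | start at 9) = a/N.
P = 9/11 = 9/11

Answer: 9/11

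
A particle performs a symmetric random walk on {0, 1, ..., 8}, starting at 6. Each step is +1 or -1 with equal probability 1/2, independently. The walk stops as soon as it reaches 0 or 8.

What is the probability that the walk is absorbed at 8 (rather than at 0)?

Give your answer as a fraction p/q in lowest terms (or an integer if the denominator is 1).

Answer: 3/4

Derivation:
Symmetric walk (p = 1/2): the harmonic-function argument gives P(hit 8 before 0 | start at 6) = a/N.
P = 6/8 = 3/4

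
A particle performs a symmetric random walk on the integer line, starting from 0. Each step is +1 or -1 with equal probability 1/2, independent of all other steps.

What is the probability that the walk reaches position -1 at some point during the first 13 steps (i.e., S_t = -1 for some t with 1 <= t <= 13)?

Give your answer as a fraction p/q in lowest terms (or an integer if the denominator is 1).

Answer: 1619/2048

Derivation:
Count via complement. Let g(t,s) = #length-t paths at position s with S_1..S_t all ≠ -1.
g(t,s) = g(t-1,s-1) + g(t-1,s+1) for s ≠ -1; g(t,-1) = 0.
t=0: g(0,0)=1
t=1: g(1,1)=1
t=2: g(2,0)=1 g(2,2)=1
t=3: g(3,1)=2 g(3,3)=1
t=4: g(4,0)=2 g(4,2)=3 g(4,4)=1
t=5: g(5,1)=5 g(5,3)=4 g(5,5)=1
t=6: g(6,0)=5 g(6,2)=9 g(6,4)=5 g(6,6)=1
t=7: g(7,1)=14 g(7,3)=14 g(7,5)=6 g(7,7)=1
t=8: g(8,0)=14 g(8,2)=28 g(8,4)=20 g(8,6)=7 g(8,8)=1
t=9: g(9,1)=42 g(9,3)=48 g(9,5)=27 g(9,7)=8 g(9,9)=1
t=10: g(10,0)=42 g(10,2)=90 g(10,4)=75 g(10,6)=35 g(10,8)=9 g(10,10)=1
t=11: g(11,1)=132 g(11,3)=165 g(11,5)=110 g(11,7)=44 g(11,9)=10 g(11,11)=1
t=12: g(12,0)=132 g(12,2)=297 g(12,4)=275 g(12,6)=154 g(12,8)=54 g(12,10)=11 g(12,12)=1
t=13: g(13,1)=429 g(13,3)=572 g(13,5)=429 g(13,7)=208 g(13,9)=65 g(13,11)=12 g(13,13)=1
Paths never hitting -1: Σ_s g(13,s) = 1716
Paths hitting -1: 2^13 - 1716 = 6476
P = 6476/8192 = 1619/2048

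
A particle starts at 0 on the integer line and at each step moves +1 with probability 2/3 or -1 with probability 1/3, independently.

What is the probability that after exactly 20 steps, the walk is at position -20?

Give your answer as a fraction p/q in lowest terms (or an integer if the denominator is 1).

Answer: 1/3486784401

Derivation:
To reach position -20 after 20 steps: need 0 steps of +1 and 20 steps of -1.
Number of such sequences: C(20,0) = 1
Each has probability (2/3)^0 · (1/3)^20 = 1/3486784401
P = 1 · 1/3486784401 = 1/3486784401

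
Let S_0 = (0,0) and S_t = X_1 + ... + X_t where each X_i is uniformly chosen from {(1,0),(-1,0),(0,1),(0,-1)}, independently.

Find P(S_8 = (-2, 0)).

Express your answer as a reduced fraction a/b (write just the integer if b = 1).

Answer: 49/1024

Derivation:
Let h be the number of horizontal steps (so 8-h are vertical). To end at (-2,0) need (h-2)/2 right-steps and ((8-h)+0)/2 up-steps.
Sum over h with 2 ≤ h ≤ 8, h ≡ 0 (mod 2), 8-h ≡ 0 (mod 2):
h=2: C(8,2)·C(2,0)·C(6,3) = 28·1·20 = 560
h=4: C(8,4)·C(4,1)·C(4,2) = 70·4·6 = 1680
h=6: C(8,6)·C(6,2)·C(2,1) = 28·15·2 = 840
h=8: C(8,8)·C(8,3)·C(0,0) = 1·56·1 = 56
Total favorable: 3136
Total paths: 4^8 = 65536
P = 3136/65536 = 49/1024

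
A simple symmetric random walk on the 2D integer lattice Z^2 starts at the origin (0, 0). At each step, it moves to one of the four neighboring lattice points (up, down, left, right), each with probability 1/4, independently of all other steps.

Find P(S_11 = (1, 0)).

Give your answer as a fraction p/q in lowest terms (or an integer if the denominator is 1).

Answer: 53361/1048576

Derivation:
Let h be the number of horizontal steps (so 11-h are vertical). To end at (1,0) need (h+1)/2 right-steps and ((11-h)+0)/2 up-steps.
Sum over h with 1 ≤ h ≤ 11, h ≡ 1 (mod 2), 11-h ≡ 0 (mod 2):
h=1: C(11,1)·C(1,1)·C(10,5) = 11·1·252 = 2772
h=3: C(11,3)·C(3,2)·C(8,4) = 165·3·70 = 34650
h=5: C(11,5)·C(5,3)·C(6,3) = 462·10·20 = 92400
h=7: C(11,7)·C(7,4)·C(4,2) = 330·35·6 = 69300
h=9: C(11,9)·C(9,5)·C(2,1) = 55·126·2 = 13860
h=11: C(11,11)·C(11,6)·C(0,0) = 1·462·1 = 462
Total favorable: 213444
Total paths: 4^11 = 4194304
P = 213444/4194304 = 53361/1048576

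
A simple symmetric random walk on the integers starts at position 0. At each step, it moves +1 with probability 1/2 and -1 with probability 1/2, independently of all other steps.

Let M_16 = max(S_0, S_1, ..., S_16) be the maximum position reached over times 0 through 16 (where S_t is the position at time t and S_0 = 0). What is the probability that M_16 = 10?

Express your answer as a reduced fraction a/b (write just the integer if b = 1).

Answer: 35/4096

Derivation:
Let M_16 = max(S_0,...,S_16). Use the reflection principle: for j ≥ 1, #{paths with M_16 ≥ j} = #{S_16 ≥ j} + #{S_16 ≥ j+1}.
By reflection, #{M_16 ≥ 10} = #{S_16 ≥ 10} + #{S_16 ≥ 11} = 697 + 137 = 834.
#{M_16 ≥ 11} = #{S_16 ≥ 11} + #{S_16 ≥ 12} = 137 + 137 = 274.
#{M_16 = 10} = 834 - 274 = 560.
P(M_16 = 10) = 560/65536 = 35/4096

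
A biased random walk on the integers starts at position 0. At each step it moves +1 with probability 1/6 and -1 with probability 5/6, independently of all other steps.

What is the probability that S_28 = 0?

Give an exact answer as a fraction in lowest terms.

To be at 0 after 28 steps: need exactly 14 steps of +1 and 14 of -1.
Number of such sequences: C(28,14) = 40116600
Each has probability (1/6)^14 · (5/6)^14 = 6103515625/6140942214464815497216
P = 40116600 · 6103515625/6140942214464815497216 = 1133575439453125/28430288029929701376

Answer: 1133575439453125/28430288029929701376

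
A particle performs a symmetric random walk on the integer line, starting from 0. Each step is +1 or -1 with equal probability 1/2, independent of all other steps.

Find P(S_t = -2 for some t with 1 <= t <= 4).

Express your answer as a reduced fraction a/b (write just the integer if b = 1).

Count via complement. Let g(t,s) = #length-t paths at position s with S_1..S_t all ≠ -2.
g(t,s) = g(t-1,s-1) + g(t-1,s+1) for s ≠ -2; g(t,-2) = 0.
t=0: g(0,0)=1
t=1: g(1,-1)=1 g(1,1)=1
t=2: g(2,0)=2 g(2,2)=1
t=3: g(3,-1)=2 g(3,1)=3 g(3,3)=1
t=4: g(4,0)=5 g(4,2)=4 g(4,4)=1
Paths never hitting -2: Σ_s g(4,s) = 10
Paths hitting -2: 2^4 - 10 = 6
P = 6/16 = 3/8

Answer: 3/8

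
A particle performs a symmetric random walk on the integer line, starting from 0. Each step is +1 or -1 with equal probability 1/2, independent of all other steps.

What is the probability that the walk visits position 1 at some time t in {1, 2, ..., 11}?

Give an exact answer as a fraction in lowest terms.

Answer: 793/1024

Derivation:
Count via complement. Let g(t,s) = #length-t paths at position s with S_1..S_t all ≠ 1.
g(t,s) = g(t-1,s-1) + g(t-1,s+1) for s ≠ 1; g(t,1) = 0.
t=0: g(0,0)=1
t=1: g(1,-1)=1
t=2: g(2,-2)=1 g(2,0)=1
t=3: g(3,-3)=1 g(3,-1)=2
t=4: g(4,-4)=1 g(4,-2)=3 g(4,0)=2
t=5: g(5,-5)=1 g(5,-3)=4 g(5,-1)=5
t=6: g(6,-6)=1 g(6,-4)=5 g(6,-2)=9 g(6,0)=5
t=7: g(7,-7)=1 g(7,-5)=6 g(7,-3)=14 g(7,-1)=14
t=8: g(8,-8)=1 g(8,-6)=7 g(8,-4)=20 g(8,-2)=28 g(8,0)=14
t=9: g(9,-9)=1 g(9,-7)=8 g(9,-5)=27 g(9,-3)=48 g(9,-1)=42
t=10: g(10,-10)=1 g(10,-8)=9 g(10,-6)=35 g(10,-4)=75 g(10,-2)=90 g(10,0)=42
t=11: g(11,-11)=1 g(11,-9)=10 g(11,-7)=44 g(11,-5)=110 g(11,-3)=165 g(11,-1)=132
Paths never hitting 1: Σ_s g(11,s) = 462
Paths hitting 1: 2^11 - 462 = 1586
P = 1586/2048 = 793/1024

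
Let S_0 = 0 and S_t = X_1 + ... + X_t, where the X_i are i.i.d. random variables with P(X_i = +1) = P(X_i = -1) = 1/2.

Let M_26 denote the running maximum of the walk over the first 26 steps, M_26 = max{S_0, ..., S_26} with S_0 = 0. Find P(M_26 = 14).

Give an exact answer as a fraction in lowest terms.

Answer: 115115/33554432

Derivation:
Let M_26 = max(S_0,...,S_26). Use the reflection principle: for j ≥ 1, #{paths with M_26 ≥ j} = #{S_26 ≥ j} + #{S_26 ≥ j+1}.
By reflection, #{M_26 ≥ 14} = #{S_26 ≥ 14} + #{S_26 ≥ 15} = 313912 + 83682 = 397594.
#{M_26 ≥ 15} = #{S_26 ≥ 15} + #{S_26 ≥ 16} = 83682 + 83682 = 167364.
#{M_26 = 14} = 397594 - 167364 = 230230.
P(M_26 = 14) = 230230/67108864 = 115115/33554432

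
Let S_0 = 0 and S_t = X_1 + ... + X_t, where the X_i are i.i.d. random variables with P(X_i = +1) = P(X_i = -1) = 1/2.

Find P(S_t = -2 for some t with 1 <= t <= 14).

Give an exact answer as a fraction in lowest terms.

Count via complement. Let g(t,s) = #length-t paths at position s with S_1..S_t all ≠ -2.
g(t,s) = g(t-1,s-1) + g(t-1,s+1) for s ≠ -2; g(t,-2) = 0.
t=0: g(0,0)=1
t=1: g(1,-1)=1 g(1,1)=1
t=2: g(2,0)=2 g(2,2)=1
t=3: g(3,-1)=2 g(3,1)=3 g(3,3)=1
t=4: g(4,0)=5 g(4,2)=4 g(4,4)=1
t=5: g(5,-1)=5 g(5,1)=9 g(5,3)=5 g(5,5)=1
t=6: g(6,0)=14 g(6,2)=14 g(6,4)=6 g(6,6)=1
t=7: g(7,-1)=14 g(7,1)=28 g(7,3)=20 g(7,5)=7 g(7,7)=1
t=8: g(8,0)=42 g(8,2)=48 g(8,4)=27 g(8,6)=8 g(8,8)=1
t=9: g(9,-1)=42 g(9,1)=90 g(9,3)=75 g(9,5)=35 g(9,7)=9 g(9,9)=1
t=10: g(10,0)=132 g(10,2)=165 g(10,4)=110 g(10,6)=44 g(10,8)=10 g(10,10)=1
t=11: g(11,-1)=132 g(11,1)=297 g(11,3)=275 g(11,5)=154 g(11,7)=54 g(11,9)=11 g(11,11)=1
t=12: g(12,0)=429 g(12,2)=572 g(12,4)=429 g(12,6)=208 g(12,8)=65 g(12,10)=12 g(12,12)=1
t=13: g(13,-1)=429 g(13,1)=1001 g(13,3)=1001 g(13,5)=637 g(13,7)=273 g(13,9)=77 g(13,11)=13 g(13,13)=1
t=14: g(14,0)=1430 g(14,2)=2002 g(14,4)=1638 g(14,6)=910 g(14,8)=350 g(14,10)=90 g(14,12)=14 g(14,14)=1
Paths never hitting -2: Σ_s g(14,s) = 6435
Paths hitting -2: 2^14 - 6435 = 9949
P = 9949/16384 = 9949/16384

Answer: 9949/16384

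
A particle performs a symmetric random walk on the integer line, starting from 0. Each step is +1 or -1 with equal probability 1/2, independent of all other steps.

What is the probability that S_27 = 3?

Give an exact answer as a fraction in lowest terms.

To reach position 3 after 27 steps: need 15 steps of +1 and 12 of -1.
Favorable paths: C(27,15) = 17383860
Total paths: 2^27 = 134217728
P = 17383860/134217728 = 4345965/33554432

Answer: 4345965/33554432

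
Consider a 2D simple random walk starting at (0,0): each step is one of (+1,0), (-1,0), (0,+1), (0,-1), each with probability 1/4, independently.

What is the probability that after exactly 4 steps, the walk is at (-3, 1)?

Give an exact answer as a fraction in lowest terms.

Let h be the number of horizontal steps (so 4-h are vertical). To end at (-3,1) need (h-3)/2 right-steps and ((4-h)+1)/2 up-steps.
Sum over h with 3 ≤ h ≤ 3, h ≡ 1 (mod 2), 4-h ≡ 1 (mod 2):
h=3: C(4,3)·C(3,0)·C(1,1) = 4·1·1 = 4
Total favorable: 4
Total paths: 4^4 = 256
P = 4/256 = 1/64

Answer: 1/64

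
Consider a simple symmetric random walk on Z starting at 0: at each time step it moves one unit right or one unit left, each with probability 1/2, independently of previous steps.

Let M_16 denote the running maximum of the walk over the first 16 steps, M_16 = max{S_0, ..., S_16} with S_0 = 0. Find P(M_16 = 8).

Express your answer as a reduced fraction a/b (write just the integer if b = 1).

Answer: 455/16384

Derivation:
Let M_16 = max(S_0,...,S_16). Use the reflection principle: for j ≥ 1, #{paths with M_16 ≥ j} = #{S_16 ≥ j} + #{S_16 ≥ j+1}.
By reflection, #{M_16 ≥ 8} = #{S_16 ≥ 8} + #{S_16 ≥ 9} = 2517 + 697 = 3214.
#{M_16 ≥ 9} = #{S_16 ≥ 9} + #{S_16 ≥ 10} = 697 + 697 = 1394.
#{M_16 = 8} = 3214 - 1394 = 1820.
P(M_16 = 8) = 1820/65536 = 455/16384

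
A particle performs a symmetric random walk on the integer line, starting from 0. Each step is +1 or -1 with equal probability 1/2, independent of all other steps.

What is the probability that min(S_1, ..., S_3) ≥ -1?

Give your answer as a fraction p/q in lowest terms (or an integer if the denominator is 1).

Let f(t,s) = #length-t paths at position s with S_1..S_t all ≥ -1.
f(t,s) = f(t-1,s-1) + f(t-1,s+1) for s ≥ -1; f(t,s) = 0 for s < -1.
t=0: f(0,0)=1
t=1: f(1,-1)=1 f(1,1)=1
t=2: f(2,0)=2 f(2,2)=1
t=3: f(3,-1)=2 f(3,1)=3 f(3,3)=1
Σ_s f(3,s) = 6
P = 6/8 = 3/4

Answer: 3/4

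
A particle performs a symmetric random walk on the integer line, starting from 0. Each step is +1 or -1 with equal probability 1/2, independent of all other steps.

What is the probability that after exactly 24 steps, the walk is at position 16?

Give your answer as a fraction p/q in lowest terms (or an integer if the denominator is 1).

Answer: 5313/8388608

Derivation:
To reach position 16 after 24 steps: need 20 steps of +1 and 4 of -1.
Favorable paths: C(24,20) = 10626
Total paths: 2^24 = 16777216
P = 10626/16777216 = 5313/8388608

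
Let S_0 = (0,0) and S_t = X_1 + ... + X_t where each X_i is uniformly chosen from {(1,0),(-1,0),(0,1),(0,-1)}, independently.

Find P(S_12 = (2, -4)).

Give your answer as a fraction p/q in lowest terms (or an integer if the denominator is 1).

Let h be the number of horizontal steps (so 12-h are vertical). To end at (2,-4) need (h+2)/2 right-steps and ((12-h)-4)/2 up-steps.
Sum over h with 2 ≤ h ≤ 8, h ≡ 0 (mod 2), 12-h ≡ 0 (mod 2):
h=2: C(12,2)·C(2,2)·C(10,3) = 66·1·120 = 7920
h=4: C(12,4)·C(4,3)·C(8,2) = 495·4·28 = 55440
h=6: C(12,6)·C(6,4)·C(6,1) = 924·15·6 = 83160
h=8: C(12,8)·C(8,5)·C(4,0) = 495·56·1 = 27720
Total favorable: 174240
Total paths: 4^12 = 16777216
P = 174240/16777216 = 5445/524288

Answer: 5445/524288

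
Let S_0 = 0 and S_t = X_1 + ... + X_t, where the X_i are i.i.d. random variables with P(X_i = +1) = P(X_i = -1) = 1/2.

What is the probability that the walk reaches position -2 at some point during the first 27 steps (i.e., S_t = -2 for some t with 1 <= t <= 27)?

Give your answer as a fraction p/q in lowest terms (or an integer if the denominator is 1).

Answer: 11762641/16777216

Derivation:
Count via complement. Let g(t,s) = #length-t paths at position s with S_1..S_t all ≠ -2.
g(t,s) = g(t-1,s-1) + g(t-1,s+1) for s ≠ -2; g(t,-2) = 0.
t=0: g(0,0)=1
t=1: g(1,-1)=1 g(1,1)=1
t=2: g(2,0)=2 g(2,2)=1
t=3: g(3,-1)=2 g(3,1)=3 g(3,3)=1
t=4: g(4,0)=5 g(4,2)=4 g(4,4)=1
t=5: g(5,-1)=5 g(5,1)=9 g(5,3)=5 g(5,5)=1
t=6: g(6,0)=14 g(6,2)=14 g(6,4)=6 g(6,6)=1
t=7: g(7,-1)=14 g(7,1)=28 g(7,3)=20 g(7,5)=7 g(7,7)=1
t=8: g(8,0)=42 g(8,2)=48 g(8,4)=27 g(8,6)=8 g(8,8)=1
t=9: g(9,-1)=42 g(9,1)=90 g(9,3)=75 g(9,5)=35 g(9,7)=9 g(9,9)=1
t=10: g(10,0)=132 g(10,2)=165 g(10,4)=110 g(10,6)=44 g(10,8)=10 g(10,10)=1
t=11: g(11,-1)=132 g(11,1)=297 g(11,3)=275 g(11,5)=154 g(11,7)=54 g(11,9)=11 g(11,11)=1
t=12: g(12,0)=429 g(12,2)=572 g(12,4)=429 g(12,6)=208 g(12,8)=65 g(12,10)=12 g(12,12)=1
t=13: g(13,-1)=429 g(13,1)=1001 g(13,3)=1001 g(13,5)=637 g(13,7)=273 g(13,9)=77 g(13,11)=13 g(13,13)=1
t=14: g(14,0)=1430 g(14,2)=2002 g(14,4)=1638 g(14,6)=910 g(14,8)=350 g(14,10)=90 g(14,12)=14 g(14,14)=1
t=15: g(15,-1)=1430 g(15,1)=3432 g(15,3)=3640 g(15,5)=2548 g(15,7)=1260 g(15,9)=440 g(15,11)=104 g(15,13)=15 g(15,15)=1
t=16: g(16,0)=4862 g(16,2)=7072 g(16,4)=6188 g(16,6)=3808 g(16,8)=1700 g(16,10)=544 g(16,12)=119 g(16,14)=16 g(16,16)=1
t=17: g(17,-1)=4862 g(17,1)=11934 g(17,3)=13260 g(17,5)=9996 g(17,7)=5508 g(17,9)=2244 g(17,11)=663 g(17,13)=135 g(17,15)=17 g(17,17)=1
t=18: g(18,0)=16796 g(18,2)=25194 g(18,4)=23256 g(18,6)=15504 g(18,8)=7752 g(18,10)=2907 g(18,12)=798 g(18,14)=152 g(18,16)=18 g(18,18)=1
t=19: g(19,-1)=16796 g(19,1)=41990 g(19,3)=48450 g(19,5)=38760 g(19,7)=23256 g(19,9)=10659 g(19,11)=3705 g(19,13)=950 g(19,15)=170 g(19,17)=19 g(19,19)=1
t=20: g(20,0)=58786 g(20,2)=90440 g(20,4)=87210 g(20,6)=62016 g(20,8)=33915 g(20,10)=14364 g(20,12)=4655 g(20,14)=1120 g(20,16)=189 g(20,18)=20 g(20,20)=1
t=21: g(21,-1)=58786 g(21,1)=149226 g(21,3)=177650 g(21,5)=149226 g(21,7)=95931 g(21,9)=48279 g(21,11)=19019 g(21,13)=5775 g(21,15)=1309 g(21,17)=209 g(21,19)=21 g(21,21)=1
t=22: g(22,0)=208012 g(22,2)=326876 g(22,4)=326876 g(22,6)=245157 g(22,8)=144210 g(22,10)=67298 g(22,12)=24794 g(22,14)=7084 g(22,16)=1518 g(22,18)=230 g(22,20)=22 g(22,22)=1
t=23: g(23,-1)=208012 g(23,1)=534888 g(23,3)=653752 g(23,5)=572033 g(23,7)=389367 g(23,9)=211508 g(23,11)=92092 g(23,13)=31878 g(23,15)=8602 g(23,17)=1748 g(23,19)=252 g(23,21)=23 g(23,23)=1
t=24: g(24,0)=742900 g(24,2)=1188640 g(24,4)=1225785 g(24,6)=961400 g(24,8)=600875 g(24,10)=303600 g(24,12)=123970 g(24,14)=40480 g(24,16)=10350 g(24,18)=2000 g(24,20)=275 g(24,22)=24 g(24,24)=1
t=25: g(25,-1)=742900 g(25,1)=1931540 g(25,3)=2414425 g(25,5)=2187185 g(25,7)=1562275 g(25,9)=904475 g(25,11)=427570 g(25,13)=164450 g(25,15)=50830 g(25,17)=12350 g(25,19)=2275 g(25,21)=299 g(25,23)=25 g(25,25)=1
t=26: g(26,0)=2674440 g(26,2)=4345965 g(26,4)=4601610 g(26,6)=3749460 g(26,8)=2466750 g(26,10)=1332045 g(26,12)=592020 g(26,14)=215280 g(26,16)=63180 g(26,18)=14625 g(26,20)=2574 g(26,22)=324 g(26,24)=26 g(26,26)=1
t=27: g(27,-1)=2674440 g(27,1)=7020405 g(27,3)=8947575 g(27,5)=8351070 g(27,7)=6216210 g(27,9)=3798795 g(27,11)=1924065 g(27,13)=807300 g(27,15)=278460 g(27,17)=77805 g(27,19)=17199 g(27,21)=2898 g(27,23)=350 g(27,25)=27 g(27,27)=1
Paths never hitting -2: Σ_s g(27,s) = 40116600
Paths hitting -2: 2^27 - 40116600 = 94101128
P = 94101128/134217728 = 11762641/16777216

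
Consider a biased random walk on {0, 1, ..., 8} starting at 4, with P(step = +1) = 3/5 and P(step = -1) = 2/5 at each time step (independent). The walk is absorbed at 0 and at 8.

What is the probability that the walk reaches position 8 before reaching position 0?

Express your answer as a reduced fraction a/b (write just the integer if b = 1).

Biased walk: p = 3/5, q = 2/5, r = q/p = 2/3
Gambler's ruin: P(hit 8 before 0 | start at 4) = (1 - r^a)/(1 - r^N)
r^4 = 16/81; r^8 = 256/6561
P = (1 - 16/81) / (1 - 256/6561) = 65/81 / 6305/6561 = 81/97

Answer: 81/97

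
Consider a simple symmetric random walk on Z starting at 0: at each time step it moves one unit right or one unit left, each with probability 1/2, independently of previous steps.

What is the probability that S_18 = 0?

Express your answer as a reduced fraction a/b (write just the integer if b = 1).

To return to 0 after 18 steps: need exactly 9 steps of +1 and 9 of -1.
Favorable paths: C(18,9) = 48620
Total paths: 2^18 = 262144
P = 48620/262144 = 12155/65536

Answer: 12155/65536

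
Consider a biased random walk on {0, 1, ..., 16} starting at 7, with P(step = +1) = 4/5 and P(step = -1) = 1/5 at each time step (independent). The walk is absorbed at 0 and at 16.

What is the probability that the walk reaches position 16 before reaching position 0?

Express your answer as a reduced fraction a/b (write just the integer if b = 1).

Answer: 1431568384/1431655765

Derivation:
Biased walk: p = 4/5, q = 1/5, r = q/p = 1/4
Gambler's ruin: P(hit 16 before 0 | start at 7) = (1 - r^a)/(1 - r^N)
r^7 = 1/16384; r^16 = 1/4294967296
P = (1 - 1/16384) / (1 - 1/4294967296) = 16383/16384 / 4294967295/4294967296 = 1431568384/1431655765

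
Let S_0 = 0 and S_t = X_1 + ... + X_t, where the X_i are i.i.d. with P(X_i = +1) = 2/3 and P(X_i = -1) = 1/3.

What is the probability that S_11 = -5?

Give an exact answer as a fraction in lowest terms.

To reach position -5 after 11 steps: need 3 steps of +1 and 8 steps of -1.
Number of such sequences: C(11,3) = 165
Each has probability (2/3)^3 · (1/3)^8 = 8/177147
P = 165 · 8/177147 = 440/59049

Answer: 440/59049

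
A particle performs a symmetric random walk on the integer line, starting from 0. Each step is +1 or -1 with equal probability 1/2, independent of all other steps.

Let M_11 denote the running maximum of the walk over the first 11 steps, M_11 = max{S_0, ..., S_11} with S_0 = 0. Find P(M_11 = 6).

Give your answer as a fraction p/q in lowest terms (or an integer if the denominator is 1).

Answer: 55/2048

Derivation:
Let M_11 = max(S_0,...,S_11). Use the reflection principle: for j ≥ 1, #{paths with M_11 ≥ j} = #{S_11 ≥ j} + #{S_11 ≥ j+1}.
By reflection, #{M_11 ≥ 6} = #{S_11 ≥ 6} + #{S_11 ≥ 7} = 67 + 67 = 134.
#{M_11 ≥ 7} = #{S_11 ≥ 7} + #{S_11 ≥ 8} = 67 + 12 = 79.
#{M_11 = 6} = 134 - 79 = 55.
P(M_11 = 6) = 55/2048 = 55/2048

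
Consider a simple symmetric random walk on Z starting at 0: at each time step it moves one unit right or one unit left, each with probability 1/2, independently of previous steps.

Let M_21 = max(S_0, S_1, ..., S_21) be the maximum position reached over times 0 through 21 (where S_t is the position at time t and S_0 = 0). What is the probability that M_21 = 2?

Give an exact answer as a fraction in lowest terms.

Answer: 146965/1048576

Derivation:
Let M_21 = max(S_0,...,S_21). Use the reflection principle: for j ≥ 1, #{paths with M_21 ≥ j} = #{S_21 ≥ j} + #{S_21 ≥ j+1}.
By reflection, #{M_21 ≥ 2} = #{S_21 ≥ 2} + #{S_21 ≥ 3} = 695860 + 695860 = 1391720.
#{M_21 ≥ 3} = #{S_21 ≥ 3} + #{S_21 ≥ 4} = 695860 + 401930 = 1097790.
#{M_21 = 2} = 1391720 - 1097790 = 293930.
P(M_21 = 2) = 293930/2097152 = 146965/1048576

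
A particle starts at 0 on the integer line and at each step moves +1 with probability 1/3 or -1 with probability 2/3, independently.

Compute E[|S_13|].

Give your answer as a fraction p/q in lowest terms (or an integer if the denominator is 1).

Answer: 836459/177147

Derivation:
S_13 takes values m ≡ 1 (mod 2) with |m| ≤ 13; P(S_13=m) = C(13,(13+m)/2) · (1/3)^((13+m)/2) · (2/3)^((13-m)/2).
Distribution: P(S=-13)=8192/1594323, P(S=-11)=53248/1594323, P(S=-9)=53248/531441, P(S=-7)=292864/1594323, P(S=-5)=366080/1594323, P(S=-3)=36608/177147, P(S=-1)=73216/531441, P(S=1)=36608/531441, P(S=3)=4576/177147, P(S=5)=11440/1594323, P(S=7)=2288/1594323, P(S=9)=104/531441, P(S=11)=26/1594323, P(S=13)=1/1594323
E[|S_13|] = Σ_m |m|·P(S_13=m) = 836459/177147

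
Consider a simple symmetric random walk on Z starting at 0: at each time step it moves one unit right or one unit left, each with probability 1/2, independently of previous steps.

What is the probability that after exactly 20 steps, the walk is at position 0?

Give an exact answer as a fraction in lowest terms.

To return to 0 after 20 steps: need exactly 10 steps of +1 and 10 of -1.
Favorable paths: C(20,10) = 184756
Total paths: 2^20 = 1048576
P = 184756/1048576 = 46189/262144

Answer: 46189/262144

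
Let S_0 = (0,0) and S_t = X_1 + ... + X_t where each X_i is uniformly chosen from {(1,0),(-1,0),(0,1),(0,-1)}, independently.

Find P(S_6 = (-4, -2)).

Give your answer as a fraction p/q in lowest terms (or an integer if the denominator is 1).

Let h be the number of horizontal steps (so 6-h are vertical). To end at (-4,-2) need (h-4)/2 right-steps and ((6-h)-2)/2 up-steps.
Sum over h with 4 ≤ h ≤ 4, h ≡ 0 (mod 2), 6-h ≡ 0 (mod 2):
h=4: C(6,4)·C(4,0)·C(2,0) = 15·1·1 = 15
Total favorable: 15
Total paths: 4^6 = 4096
P = 15/4096 = 15/4096

Answer: 15/4096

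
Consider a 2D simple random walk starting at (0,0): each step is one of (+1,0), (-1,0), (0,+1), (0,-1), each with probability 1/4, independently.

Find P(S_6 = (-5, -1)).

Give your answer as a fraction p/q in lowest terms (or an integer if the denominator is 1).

Answer: 3/2048

Derivation:
Let h be the number of horizontal steps (so 6-h are vertical). To end at (-5,-1) need (h-5)/2 right-steps and ((6-h)-1)/2 up-steps.
Sum over h with 5 ≤ h ≤ 5, h ≡ 1 (mod 2), 6-h ≡ 1 (mod 2):
h=5: C(6,5)·C(5,0)·C(1,0) = 6·1·1 = 6
Total favorable: 6
Total paths: 4^6 = 4096
P = 6/4096 = 3/2048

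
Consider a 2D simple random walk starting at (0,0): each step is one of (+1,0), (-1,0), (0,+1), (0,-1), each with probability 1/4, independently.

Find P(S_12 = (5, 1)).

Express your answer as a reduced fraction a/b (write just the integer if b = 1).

Answer: 27225/4194304

Derivation:
Let h be the number of horizontal steps (so 12-h are vertical). To end at (5,1) need (h+5)/2 right-steps and ((12-h)+1)/2 up-steps.
Sum over h with 5 ≤ h ≤ 11, h ≡ 1 (mod 2), 12-h ≡ 1 (mod 2):
h=5: C(12,5)·C(5,5)·C(7,4) = 792·1·35 = 27720
h=7: C(12,7)·C(7,6)·C(5,3) = 792·7·10 = 55440
h=9: C(12,9)·C(9,7)·C(3,2) = 220·36·3 = 23760
h=11: C(12,11)·C(11,8)·C(1,1) = 12·165·1 = 1980
Total favorable: 108900
Total paths: 4^12 = 16777216
P = 108900/16777216 = 27225/4194304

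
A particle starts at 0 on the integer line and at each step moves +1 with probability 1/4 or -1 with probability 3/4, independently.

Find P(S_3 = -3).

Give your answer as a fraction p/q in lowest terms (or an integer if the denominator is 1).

Answer: 27/64

Derivation:
To reach position -3 after 3 steps: need 0 steps of +1 and 3 steps of -1.
Number of such sequences: C(3,0) = 1
Each has probability (1/4)^0 · (3/4)^3 = 27/64
P = 1 · 27/64 = 27/64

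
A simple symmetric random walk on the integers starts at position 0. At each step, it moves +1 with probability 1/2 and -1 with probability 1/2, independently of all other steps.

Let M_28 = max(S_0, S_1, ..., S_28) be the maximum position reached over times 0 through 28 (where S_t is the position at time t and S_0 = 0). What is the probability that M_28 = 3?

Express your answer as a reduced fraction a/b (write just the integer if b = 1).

Let M_28 = max(S_0,...,S_28). Use the reflection principle: for j ≥ 1, #{paths with M_28 ≥ j} = #{S_28 ≥ j} + #{S_28 ≥ j+1}.
By reflection, #{M_28 ≥ 3} = #{S_28 ≥ 3} + #{S_28 ≥ 4} = 76717268 + 76717268 = 153434536.
#{M_28 ≥ 4} = #{S_28 ≥ 4} + #{S_28 ≥ 5} = 76717268 + 46295513 = 123012781.
#{M_28 = 3} = 153434536 - 123012781 = 30421755.
P(M_28 = 3) = 30421755/268435456 = 30421755/268435456

Answer: 30421755/268435456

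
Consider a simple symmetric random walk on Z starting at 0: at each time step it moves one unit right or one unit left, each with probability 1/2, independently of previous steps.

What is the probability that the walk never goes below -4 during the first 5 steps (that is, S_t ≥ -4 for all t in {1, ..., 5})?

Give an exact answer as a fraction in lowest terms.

Answer: 31/32

Derivation:
Let f(t,s) = #length-t paths at position s with S_1..S_t all ≥ -4.
f(t,s) = f(t-1,s-1) + f(t-1,s+1) for s ≥ -4; f(t,s) = 0 for s < -4.
t=0: f(0,0)=1
t=1: f(1,-1)=1 f(1,1)=1
t=2: f(2,-2)=1 f(2,0)=2 f(2,2)=1
t=3: f(3,-3)=1 f(3,-1)=3 f(3,1)=3 f(3,3)=1
t=4: f(4,-4)=1 f(4,-2)=4 f(4,0)=6 f(4,2)=4 f(4,4)=1
t=5: f(5,-3)=5 f(5,-1)=10 f(5,1)=10 f(5,3)=5 f(5,5)=1
Σ_s f(5,s) = 31
P = 31/32 = 31/32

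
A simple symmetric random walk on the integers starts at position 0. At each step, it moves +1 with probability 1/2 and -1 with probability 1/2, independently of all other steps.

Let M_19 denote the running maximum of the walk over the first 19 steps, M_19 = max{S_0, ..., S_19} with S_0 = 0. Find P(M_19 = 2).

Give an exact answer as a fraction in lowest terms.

Answer: 37791/262144

Derivation:
Let M_19 = max(S_0,...,S_19). Use the reflection principle: for j ≥ 1, #{paths with M_19 ≥ j} = #{S_19 ≥ j} + #{S_19 ≥ j+1}.
By reflection, #{M_19 ≥ 2} = #{S_19 ≥ 2} + #{S_19 ≥ 3} = 169766 + 169766 = 339532.
#{M_19 ≥ 3} = #{S_19 ≥ 3} + #{S_19 ≥ 4} = 169766 + 94184 = 263950.
#{M_19 = 2} = 339532 - 263950 = 75582.
P(M_19 = 2) = 75582/524288 = 37791/262144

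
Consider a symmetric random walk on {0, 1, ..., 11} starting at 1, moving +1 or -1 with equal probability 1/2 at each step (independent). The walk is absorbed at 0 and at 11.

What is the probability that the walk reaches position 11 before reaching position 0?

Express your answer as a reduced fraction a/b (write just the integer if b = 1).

Answer: 1/11

Derivation:
Symmetric walk (p = 1/2): the harmonic-function argument gives P(hit 11 before 0 | start at 1) = a/N.
P = 1/11 = 1/11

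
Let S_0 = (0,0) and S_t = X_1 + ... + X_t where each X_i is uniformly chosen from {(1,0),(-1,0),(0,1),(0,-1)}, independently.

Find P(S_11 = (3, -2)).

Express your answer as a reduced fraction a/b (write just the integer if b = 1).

Let h be the number of horizontal steps (so 11-h are vertical). To end at (3,-2) need (h+3)/2 right-steps and ((11-h)-2)/2 up-steps.
Sum over h with 3 ≤ h ≤ 9, h ≡ 1 (mod 2), 11-h ≡ 0 (mod 2):
h=3: C(11,3)·C(3,3)·C(8,3) = 165·1·56 = 9240
h=5: C(11,5)·C(5,4)·C(6,2) = 462·5·15 = 34650
h=7: C(11,7)·C(7,5)·C(4,1) = 330·21·4 = 27720
h=9: C(11,9)·C(9,6)·C(2,0) = 55·84·1 = 4620
Total favorable: 76230
Total paths: 4^11 = 4194304
P = 76230/4194304 = 38115/2097152

Answer: 38115/2097152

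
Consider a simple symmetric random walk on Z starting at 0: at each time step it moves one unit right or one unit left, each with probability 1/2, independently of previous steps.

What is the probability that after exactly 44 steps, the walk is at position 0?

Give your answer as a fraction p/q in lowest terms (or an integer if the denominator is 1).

To return to 0 after 44 steps: need exactly 22 steps of +1 and 22 of -1.
Favorable paths: C(44,22) = 2104098963720
Total paths: 2^44 = 17592186044416
P = 2104098963720/17592186044416 = 263012370465/2199023255552

Answer: 263012370465/2199023255552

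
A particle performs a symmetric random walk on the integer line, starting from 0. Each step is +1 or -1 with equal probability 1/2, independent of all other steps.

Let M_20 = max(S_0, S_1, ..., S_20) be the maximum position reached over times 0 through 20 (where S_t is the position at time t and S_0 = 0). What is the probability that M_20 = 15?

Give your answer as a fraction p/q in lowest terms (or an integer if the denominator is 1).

Answer: 95/524288

Derivation:
Let M_20 = max(S_0,...,S_20). Use the reflection principle: for j ≥ 1, #{paths with M_20 ≥ j} = #{S_20 ≥ j} + #{S_20 ≥ j+1}.
By reflection, #{M_20 ≥ 15} = #{S_20 ≥ 15} + #{S_20 ≥ 16} = 211 + 211 = 422.
#{M_20 ≥ 16} = #{S_20 ≥ 16} + #{S_20 ≥ 17} = 211 + 21 = 232.
#{M_20 = 15} = 422 - 232 = 190.
P(M_20 = 15) = 190/1048576 = 95/524288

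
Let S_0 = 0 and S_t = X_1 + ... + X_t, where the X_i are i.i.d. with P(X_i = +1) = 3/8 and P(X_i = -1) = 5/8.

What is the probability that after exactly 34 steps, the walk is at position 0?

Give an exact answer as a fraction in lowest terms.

Answer: 57480294728968402862548828125/1267650600228229401496703205376

Derivation:
To be at 0 after 34 steps: need exactly 17 steps of +1 and 17 of -1.
Number of such sequences: C(34,17) = 2333606220
Each has probability (3/8)^17 · (5/8)^17 = 98526125335693359375/5070602400912917605986812821504
P = 2333606220 · 98526125335693359375/5070602400912917605986812821504 = 57480294728968402862548828125/1267650600228229401496703205376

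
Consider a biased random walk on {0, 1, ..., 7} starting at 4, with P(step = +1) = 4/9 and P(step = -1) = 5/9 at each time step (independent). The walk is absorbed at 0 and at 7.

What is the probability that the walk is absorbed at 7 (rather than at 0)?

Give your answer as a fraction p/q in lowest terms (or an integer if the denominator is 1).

Biased walk: p = 4/9, q = 5/9, r = q/p = 5/4
Gambler's ruin: P(hit 7 before 0 | start at 4) = (1 - r^a)/(1 - r^N)
r^4 = 625/256; r^7 = 78125/16384
P = (1 - 625/256) / (1 - 78125/16384) = -369/256 / -61741/16384 = 23616/61741

Answer: 23616/61741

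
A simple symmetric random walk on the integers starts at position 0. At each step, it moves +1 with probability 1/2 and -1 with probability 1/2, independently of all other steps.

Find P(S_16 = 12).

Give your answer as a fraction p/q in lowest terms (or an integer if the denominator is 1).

Answer: 15/8192

Derivation:
To reach position 12 after 16 steps: need 14 steps of +1 and 2 of -1.
Favorable paths: C(16,14) = 120
Total paths: 2^16 = 65536
P = 120/65536 = 15/8192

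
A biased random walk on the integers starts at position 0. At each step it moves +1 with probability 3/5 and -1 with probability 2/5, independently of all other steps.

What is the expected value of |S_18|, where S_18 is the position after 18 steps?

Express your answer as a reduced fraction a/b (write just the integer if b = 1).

Answer: 3417710541714/762939453125

Derivation:
S_18 takes values m ≡ 0 (mod 2) with |m| ≤ 18; P(S_18=m) = C(18,(18+m)/2) · (3/5)^((18+m)/2) · (2/5)^((18-m)/2).
Distribution: P(S=-18)=262144/3814697265625, P(S=-16)=7077888/3814697265625, P(S=-14)=90243072/3814697265625, P(S=-12)=721944576/3814697265625, P(S=-10)=812187648/762939453125, P(S=-8)=17055940608/3814697265625, P(S=-6)=55431806976/3814697265625, P(S=-4)=142538932224/3814697265625, P(S=-2)=293986547712/3814697265625, P(S=0)=97995515904/762939453125, P(S=2)=661469732352/3814697265625, P(S=4)=721603344384/3814697265625, P(S=6)=631402926336/3814697265625, P(S=8)=437125102848/3814697265625, P(S=10)=46834832448/762939453125, P(S=12)=93669664896/3814697265625, P(S=14)=26344593252/3814697265625, P(S=16)=4649045868/3814697265625, P(S=18)=387420489/3814697265625
E[|S_18|] = Σ_m |m|·P(S_18=m) = 3417710541714/762939453125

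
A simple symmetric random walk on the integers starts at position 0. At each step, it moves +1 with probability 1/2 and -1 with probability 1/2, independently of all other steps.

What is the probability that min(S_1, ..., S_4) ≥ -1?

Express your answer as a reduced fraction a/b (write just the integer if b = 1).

Let f(t,s) = #length-t paths at position s with S_1..S_t all ≥ -1.
f(t,s) = f(t-1,s-1) + f(t-1,s+1) for s ≥ -1; f(t,s) = 0 for s < -1.
t=0: f(0,0)=1
t=1: f(1,-1)=1 f(1,1)=1
t=2: f(2,0)=2 f(2,2)=1
t=3: f(3,-1)=2 f(3,1)=3 f(3,3)=1
t=4: f(4,0)=5 f(4,2)=4 f(4,4)=1
Σ_s f(4,s) = 10
P = 10/16 = 5/8

Answer: 5/8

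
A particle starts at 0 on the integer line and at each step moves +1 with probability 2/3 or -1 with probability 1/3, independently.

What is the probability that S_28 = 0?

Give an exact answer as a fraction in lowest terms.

Answer: 24343347200/847288609443

Derivation:
To be at 0 after 28 steps: need exactly 14 steps of +1 and 14 of -1.
Number of such sequences: C(28,14) = 40116600
Each has probability (2/3)^14 · (1/3)^14 = 16384/22876792454961
P = 40116600 · 16384/22876792454961 = 24343347200/847288609443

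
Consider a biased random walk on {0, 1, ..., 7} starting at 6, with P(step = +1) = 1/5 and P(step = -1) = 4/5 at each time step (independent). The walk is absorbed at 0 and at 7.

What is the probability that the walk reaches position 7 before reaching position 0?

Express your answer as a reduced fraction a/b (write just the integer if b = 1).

Biased walk: p = 1/5, q = 4/5, r = q/p = 4
Gambler's ruin: P(hit 7 before 0 | start at 6) = (1 - r^a)/(1 - r^N)
r^6 = 4096; r^7 = 16384
P = (1 - 4096) / (1 - 16384) = -4095 / -16383 = 1365/5461

Answer: 1365/5461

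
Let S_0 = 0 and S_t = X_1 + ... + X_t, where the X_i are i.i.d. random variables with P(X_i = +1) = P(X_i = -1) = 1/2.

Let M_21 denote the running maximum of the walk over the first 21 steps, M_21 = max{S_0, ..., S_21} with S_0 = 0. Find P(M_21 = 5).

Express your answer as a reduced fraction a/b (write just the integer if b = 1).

Answer: 101745/1048576

Derivation:
Let M_21 = max(S_0,...,S_21). Use the reflection principle: for j ≥ 1, #{paths with M_21 ≥ j} = #{S_21 ≥ j} + #{S_21 ≥ j+1}.
By reflection, #{M_21 ≥ 5} = #{S_21 ≥ 5} + #{S_21 ≥ 6} = 401930 + 198440 = 600370.
#{M_21 ≥ 6} = #{S_21 ≥ 6} + #{S_21 ≥ 7} = 198440 + 198440 = 396880.
#{M_21 = 5} = 600370 - 396880 = 203490.
P(M_21 = 5) = 203490/2097152 = 101745/1048576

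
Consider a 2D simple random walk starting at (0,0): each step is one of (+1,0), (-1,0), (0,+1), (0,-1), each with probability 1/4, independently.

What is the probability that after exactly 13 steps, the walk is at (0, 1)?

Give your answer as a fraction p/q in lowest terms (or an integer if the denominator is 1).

Let h be the number of horizontal steps (so 13-h are vertical). To end at (0,1) need (h+0)/2 right-steps and ((13-h)+1)/2 up-steps.
Sum over h with 0 ≤ h ≤ 12, h ≡ 0 (mod 2), 13-h ≡ 1 (mod 2):
h=0: C(13,0)·C(0,0)·C(13,7) = 1·1·1716 = 1716
h=2: C(13,2)·C(2,1)·C(11,6) = 78·2·462 = 72072
h=4: C(13,4)·C(4,2)·C(9,5) = 715·6·126 = 540540
h=6: C(13,6)·C(6,3)·C(7,4) = 1716·20·35 = 1201200
h=8: C(13,8)·C(8,4)·C(5,3) = 1287·70·10 = 900900
h=10: C(13,10)·C(10,5)·C(3,2) = 286·252·3 = 216216
h=12: C(13,12)·C(12,6)·C(1,1) = 13·924·1 = 12012
Total favorable: 2944656
Total paths: 4^13 = 67108864
P = 2944656/67108864 = 184041/4194304

Answer: 184041/4194304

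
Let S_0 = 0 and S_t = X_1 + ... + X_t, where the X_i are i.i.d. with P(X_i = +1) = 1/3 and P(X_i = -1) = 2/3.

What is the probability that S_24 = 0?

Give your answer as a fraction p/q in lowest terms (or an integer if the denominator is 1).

To be at 0 after 24 steps: need exactly 12 steps of +1 and 12 of -1.
Number of such sequences: C(24,12) = 2704156
Each has probability (1/3)^12 · (2/3)^12 = 4096/282429536481
P = 2704156 · 4096/282429536481 = 11076222976/282429536481

Answer: 11076222976/282429536481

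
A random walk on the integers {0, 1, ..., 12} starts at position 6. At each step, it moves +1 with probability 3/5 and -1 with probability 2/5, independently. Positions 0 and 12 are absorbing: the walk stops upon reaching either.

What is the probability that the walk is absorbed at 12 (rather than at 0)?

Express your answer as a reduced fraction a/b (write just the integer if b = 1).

Biased walk: p = 3/5, q = 2/5, r = q/p = 2/3
Gambler's ruin: P(hit 12 before 0 | start at 6) = (1 - r^a)/(1 - r^N)
r^6 = 64/729; r^12 = 4096/531441
P = (1 - 64/729) / (1 - 4096/531441) = 665/729 / 527345/531441 = 729/793

Answer: 729/793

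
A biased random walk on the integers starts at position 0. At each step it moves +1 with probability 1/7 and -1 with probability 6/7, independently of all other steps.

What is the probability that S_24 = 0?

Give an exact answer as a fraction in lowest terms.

Answer: 840908430655488/27368747340080916343

Derivation:
To be at 0 after 24 steps: need exactly 12 steps of +1 and 12 of -1.
Number of such sequences: C(24,12) = 2704156
Each has probability (1/7)^12 · (6/7)^12 = 2176782336/191581231380566414401
P = 2704156 · 2176782336/191581231380566414401 = 840908430655488/27368747340080916343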